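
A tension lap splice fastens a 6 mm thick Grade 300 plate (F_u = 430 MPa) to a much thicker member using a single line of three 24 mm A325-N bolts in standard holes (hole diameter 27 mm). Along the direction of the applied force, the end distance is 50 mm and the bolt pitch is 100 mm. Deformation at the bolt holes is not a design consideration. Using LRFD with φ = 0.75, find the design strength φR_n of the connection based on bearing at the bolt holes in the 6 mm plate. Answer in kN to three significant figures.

Per bolt r_n = 1.5 l_c t F_u ≤ 3.0 d t F_u; upper limit = 3.0 × 24 × 6 × 430 / 1000 = 185.8 kN.
Edge bolt: l_c = 50 − 27/2 = 36.5 mm → 1.5 × 36.5 × 6 × 430 / 1000 = 141.3 → r_n = 141.3 kN.
Interior bolts: l_c = 100 − 27 = 73 mm → 1.5 × 73 × 6 × 430 / 1000 = 282.5 → r_n = 185.8 kN.
R_n = 1 × 141.3 + 2 × 185.8 = 512.8 kN.
Design strength φR_n = 0.75 × 512.8 = 385 kN.

385 kN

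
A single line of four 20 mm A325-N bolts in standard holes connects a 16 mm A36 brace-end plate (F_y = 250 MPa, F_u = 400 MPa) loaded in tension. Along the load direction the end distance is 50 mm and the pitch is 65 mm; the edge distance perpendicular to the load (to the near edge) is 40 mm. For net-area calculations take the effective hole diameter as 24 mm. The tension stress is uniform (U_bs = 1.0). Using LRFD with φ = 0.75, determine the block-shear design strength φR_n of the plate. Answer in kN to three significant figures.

575 kN

Shear plane L_v = 50 + 3·65 = 245 mm; A_gv = 245 × 16 = 3920 mm².
A_nv = (245 − 3.5·24) × 16 = 2576 mm².
A_nt = (40 − 0.5·24) × 16 = 448 mm².
0.6 F_u A_nv = 618.2 kN; 0.6 F_y A_gv = 588 kN → shear yielding governs the shear term.
R_n = 588 + 1.0 × 400 × 448 / 1000 = 767.2 kN.
Design strength φR_n = 0.75 × 767.2 = 575 kN.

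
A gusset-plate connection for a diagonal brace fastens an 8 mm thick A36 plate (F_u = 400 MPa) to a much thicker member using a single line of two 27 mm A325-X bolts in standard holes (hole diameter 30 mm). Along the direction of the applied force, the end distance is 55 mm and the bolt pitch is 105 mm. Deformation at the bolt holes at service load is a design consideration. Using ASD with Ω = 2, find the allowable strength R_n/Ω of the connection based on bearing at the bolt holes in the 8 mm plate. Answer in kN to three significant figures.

180 kN

Per bolt r_n = 1.2 l_c t F_u ≤ 2.4 d t F_u; upper limit = 2.4 × 27 × 8 × 400 / 1000 = 207.4 kN.
Edge bolt: l_c = 55 − 30/2 = 40 mm → 1.2 × 40 × 8 × 400 / 1000 = 153.6 → r_n = 153.6 kN.
Interior bolts: l_c = 105 − 30 = 75 mm → 1.2 × 75 × 8 × 400 / 1000 = 288 → r_n = 207.4 kN.
R_n = 1 × 153.6 + 1 × 207.4 = 361 kN.
Allowable strength R_n/Ω = 361 / 2 = 180 kN.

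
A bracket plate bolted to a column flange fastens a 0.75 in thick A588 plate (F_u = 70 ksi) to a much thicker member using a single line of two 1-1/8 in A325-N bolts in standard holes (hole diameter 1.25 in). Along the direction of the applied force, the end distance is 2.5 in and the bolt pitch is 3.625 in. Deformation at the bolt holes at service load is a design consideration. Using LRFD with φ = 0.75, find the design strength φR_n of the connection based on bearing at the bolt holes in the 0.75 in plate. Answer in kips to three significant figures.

Per bolt r_n = 1.2 l_c t F_u ≤ 2.4 d t F_u; upper limit = 2.4 × 1.125 × 0.75 × 70 = 141.8 kips.
Edge bolt: l_c = 2.5 − 1.25/2 = 1.875 in → 1.2 × 1.875 × 0.75 × 70 = 118.1 → r_n = 118.1 kips.
Interior bolts: l_c = 3.625 − 1.25 = 2.375 in → 1.2 × 2.375 × 0.75 × 70 = 149.6 → r_n = 141.8 kips.
R_n = 1 × 118.1 + 1 × 141.8 = 259.9 kips.
Design strength φR_n = 0.75 × 259.9 = 195 kips.

195 kips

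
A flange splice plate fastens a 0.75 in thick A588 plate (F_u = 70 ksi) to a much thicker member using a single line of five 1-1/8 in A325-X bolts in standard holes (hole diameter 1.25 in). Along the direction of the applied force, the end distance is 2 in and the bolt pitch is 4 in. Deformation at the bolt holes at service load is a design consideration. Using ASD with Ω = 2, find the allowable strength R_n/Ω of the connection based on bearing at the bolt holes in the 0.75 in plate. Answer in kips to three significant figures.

Per bolt r_n = 1.2 l_c t F_u ≤ 2.4 d t F_u; upper limit = 2.4 × 1.125 × 0.75 × 70 = 141.8 kips.
Edge bolt: l_c = 2 − 1.25/2 = 1.375 in → 1.2 × 1.375 × 0.75 × 70 = 86.62 → r_n = 86.62 kips.
Interior bolts: l_c = 4 − 1.25 = 2.75 in → 1.2 × 2.75 × 0.75 × 70 = 173.2 → r_n = 141.8 kips.
R_n = 1 × 86.62 + 4 × 141.8 = 653.6 kips.
Allowable strength R_n/Ω = 653.6 / 2 = 327 kips.

327 kips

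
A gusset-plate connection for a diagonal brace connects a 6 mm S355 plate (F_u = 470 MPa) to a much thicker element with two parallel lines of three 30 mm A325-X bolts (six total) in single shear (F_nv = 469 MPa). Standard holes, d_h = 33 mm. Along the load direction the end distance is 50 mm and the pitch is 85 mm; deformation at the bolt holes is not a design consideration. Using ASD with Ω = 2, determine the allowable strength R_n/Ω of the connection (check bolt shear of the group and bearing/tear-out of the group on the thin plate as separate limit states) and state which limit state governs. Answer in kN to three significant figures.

582 kN (bearing governs)

Bolt shear: A_b = π·30²/4 = 706.9 mm²; R_n = 469 × 706.9 × 6 × 1 / 1000 = 1989 kN → 1989 / 2 = 995 kN.
Bearing (1.5 l_c t F_u ≤ 3.0 d t F_u): upper limit = 3.0·30·6·470 / 1000 = 253.8 kN.
  Edge l_c = 50 − 33/2 = 33.5 → r_n = 141.7 kN; interior l_c = 85 − 33 = 52 → r_n = 220 kN.
  R_n,bearing = 2·141.7 + 4·220 = 1163 kN → 1163 / 2 = 582 kN.
Bearing governs: 582 kN.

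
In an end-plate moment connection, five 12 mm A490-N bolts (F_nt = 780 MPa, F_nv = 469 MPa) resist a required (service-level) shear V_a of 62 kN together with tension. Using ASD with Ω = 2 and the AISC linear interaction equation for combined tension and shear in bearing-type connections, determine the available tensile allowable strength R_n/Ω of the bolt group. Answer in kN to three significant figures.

184 kN

A_b = π·12²/4 = 113.1 mm²; f_rv = 62 × 1000 / (5 × 113.1) = 109.6 MPa.
F'_nt = 1.3 F_nt − (Ω F_nt / F_nv) f_rv = 1.3·780 − (2·780/469)·109.6 = 649.3 MPa, capped at F_nt → F'_nt = 649.3 MPa.
R_n = F'_nt · A_b · n = 649.3 × 113.1 × 5 / 1000 = 367.2 kN.
Allowable strength R_n/Ω = 367.2 / 2 = 184 kN.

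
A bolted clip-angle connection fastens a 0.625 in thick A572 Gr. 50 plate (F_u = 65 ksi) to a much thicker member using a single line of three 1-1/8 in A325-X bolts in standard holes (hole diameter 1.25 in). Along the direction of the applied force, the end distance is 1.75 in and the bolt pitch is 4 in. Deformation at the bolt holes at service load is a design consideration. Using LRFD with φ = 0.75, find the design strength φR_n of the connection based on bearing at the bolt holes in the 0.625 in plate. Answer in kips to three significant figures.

206 kips

Per bolt r_n = 1.2 l_c t F_u ≤ 2.4 d t F_u; upper limit = 2.4 × 1.125 × 0.625 × 65 = 109.7 kips.
Edge bolt: l_c = 1.75 − 1.25/2 = 1.125 in → 1.2 × 1.125 × 0.625 × 65 = 54.84 → r_n = 54.84 kips.
Interior bolts: l_c = 4 − 1.25 = 2.75 in → 1.2 × 2.75 × 0.625 × 65 = 134.1 → r_n = 109.7 kips.
R_n = 1 × 54.84 + 2 × 109.7 = 274.2 kips.
Design strength φR_n = 0.75 × 274.2 = 206 kips.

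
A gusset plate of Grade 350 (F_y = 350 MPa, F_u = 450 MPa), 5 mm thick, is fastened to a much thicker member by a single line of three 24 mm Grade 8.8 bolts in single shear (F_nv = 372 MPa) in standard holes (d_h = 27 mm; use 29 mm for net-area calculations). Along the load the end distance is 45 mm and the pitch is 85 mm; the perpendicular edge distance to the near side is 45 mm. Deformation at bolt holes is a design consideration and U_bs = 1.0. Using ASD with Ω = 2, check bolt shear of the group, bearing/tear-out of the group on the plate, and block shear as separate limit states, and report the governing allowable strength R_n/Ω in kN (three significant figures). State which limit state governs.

130 kN (block shear governs)

Bolt shear: A_b = π·24²/4 = 452.4 mm²; R_n = 372 × 452.4 × 3 × 1 / 1000 = 504.9 kN → 504.9 / 2 = 252 kN.
Bearing: edge l_c = 31.5, r_n = 85.05 kN; interior l_c = 58, r_n = 129.6 kN; R_n = 85.05 + 2·129.6 = 344.2 kN → 172 kN.
Block shear: A_gv = 1075, A_nv = 712.5, A_nt = 152.5 mm²; R_n = min(0.6F_uA_nv, 0.6F_yA_gv) + U_bs·F_u·A_nt = 261 kN → 130 kN.
Block shear governs: 130 kN.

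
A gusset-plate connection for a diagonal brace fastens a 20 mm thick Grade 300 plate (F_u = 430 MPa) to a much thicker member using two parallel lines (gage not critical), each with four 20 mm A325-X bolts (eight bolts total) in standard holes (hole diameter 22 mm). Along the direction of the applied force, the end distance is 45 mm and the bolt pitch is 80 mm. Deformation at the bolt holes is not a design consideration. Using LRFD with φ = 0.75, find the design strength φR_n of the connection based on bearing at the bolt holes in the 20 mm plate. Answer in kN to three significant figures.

Per bolt r_n = 1.5 l_c t F_u ≤ 3.0 d t F_u; upper limit = 3.0 × 20 × 20 × 430 / 1000 = 516 kN.
Edge bolt: l_c = 45 − 22/2 = 34 mm → 1.5 × 34 × 20 × 430 / 1000 = 438.6 → r_n = 438.6 kN.
Interior bolts: l_c = 80 − 22 = 58 mm → 1.5 × 58 × 20 × 430 / 1000 = 748.2 → r_n = 516 kN.
R_n = 2 × 438.6 + 6 × 516 = 3973 kN.
Design strength φR_n = 0.75 × 3973 = 2980 kN.

2980 kN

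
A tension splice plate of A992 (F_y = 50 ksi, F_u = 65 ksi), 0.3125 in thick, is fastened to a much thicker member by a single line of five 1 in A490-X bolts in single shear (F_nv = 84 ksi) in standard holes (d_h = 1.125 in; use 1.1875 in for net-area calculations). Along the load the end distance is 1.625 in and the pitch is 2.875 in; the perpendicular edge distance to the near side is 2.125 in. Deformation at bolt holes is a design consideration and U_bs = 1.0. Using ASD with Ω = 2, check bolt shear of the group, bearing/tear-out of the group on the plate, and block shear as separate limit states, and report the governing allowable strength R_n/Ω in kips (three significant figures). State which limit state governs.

63 kips (block shear governs)

Bolt shear: A_b = π·1²/4 = 0.7854 in²; R_n = 84 × 0.7854 × 5 × 1 = 329.9 kips → 329.9 / 2 = 165 kips.
Bearing: edge l_c = 1.062, r_n = 25.9 kips; interior l_c = 1.75, r_n = 42.66 kips; R_n = 25.9 + 4·42.66 = 196.5 kips → 98.3 kips.
Block shear: A_gv = 4.102, A_nv = 2.432, A_nt = 0.4785 in²; R_n = min(0.6F_uA_nv, 0.6F_yA_gv) + U_bs·F_u·A_nt = 125.9 kips → 63 kips.
Block shear governs: 63 kips.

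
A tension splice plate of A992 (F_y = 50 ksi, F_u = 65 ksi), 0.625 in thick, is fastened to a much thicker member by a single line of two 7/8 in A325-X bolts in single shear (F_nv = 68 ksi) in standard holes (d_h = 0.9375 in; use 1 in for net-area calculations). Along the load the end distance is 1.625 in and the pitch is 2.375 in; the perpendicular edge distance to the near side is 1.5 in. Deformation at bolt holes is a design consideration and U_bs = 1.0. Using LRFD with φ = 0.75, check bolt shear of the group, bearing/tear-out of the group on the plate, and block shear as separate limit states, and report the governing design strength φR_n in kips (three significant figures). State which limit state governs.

61.3 kips (bolt shear governs)

Bolt shear: A_b = π·0.875²/4 = 0.6013 in²; R_n = 68 × 0.6013 × 2 × 1 = 81.78 kips → 0.75 × 81.78 = 61.3 kips.
Bearing: edge l_c = 1.156, r_n = 56.37 kips; interior l_c = 1.438, r_n = 70.08 kips; R_n = 56.37 + 1·70.08 = 126.4 kips → 94.8 kips.
Block shear: A_gv = 2.5, A_nv = 1.562, A_nt = 0.625 in²; R_n = min(0.6F_uA_nv, 0.6F_yA_gv) + U_bs·F_u·A_nt = 101.6 kips → 76.2 kips.
Bolt shear governs: 61.3 kips.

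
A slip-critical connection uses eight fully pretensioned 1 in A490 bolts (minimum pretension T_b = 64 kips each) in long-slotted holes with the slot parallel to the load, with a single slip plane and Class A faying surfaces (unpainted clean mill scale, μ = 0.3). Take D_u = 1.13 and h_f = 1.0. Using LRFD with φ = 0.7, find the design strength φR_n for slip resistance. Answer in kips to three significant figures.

R_n = μ · D_u · h_f · T_b · n_s · n_b = 0.3 × 1.13 × 1.0 × 64 × 1 × 8 = 173.6 kips.
Design strength φR_n = 0.7 × 173.6 = 121 kips.

121 kips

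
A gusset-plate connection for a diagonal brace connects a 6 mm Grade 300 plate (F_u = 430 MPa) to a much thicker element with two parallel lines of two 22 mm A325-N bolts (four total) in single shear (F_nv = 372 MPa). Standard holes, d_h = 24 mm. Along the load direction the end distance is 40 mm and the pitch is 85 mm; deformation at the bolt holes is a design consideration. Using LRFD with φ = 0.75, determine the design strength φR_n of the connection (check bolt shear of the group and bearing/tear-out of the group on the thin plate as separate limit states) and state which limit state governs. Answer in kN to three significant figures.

334 kN (bearing governs)

Bolt shear: A_b = π·22²/4 = 380.1 mm²; R_n = 372 × 380.1 × 4 × 1 / 1000 = 565.6 kN → 0.75 × 565.6 = 424 kN.
Bearing (1.2 l_c t F_u ≤ 2.4 d t F_u): upper limit = 2.4·22·6·430 / 1000 = 136.2 kN.
  Edge l_c = 40 − 24/2 = 28 → r_n = 86.69 kN; interior l_c = 85 − 24 = 61 → r_n = 136.2 kN.
  R_n,bearing = 2·86.69 + 2·136.2 = 445.8 kN → 0.75 × 445.8 = 334 kN.
Bearing governs: 334 kN.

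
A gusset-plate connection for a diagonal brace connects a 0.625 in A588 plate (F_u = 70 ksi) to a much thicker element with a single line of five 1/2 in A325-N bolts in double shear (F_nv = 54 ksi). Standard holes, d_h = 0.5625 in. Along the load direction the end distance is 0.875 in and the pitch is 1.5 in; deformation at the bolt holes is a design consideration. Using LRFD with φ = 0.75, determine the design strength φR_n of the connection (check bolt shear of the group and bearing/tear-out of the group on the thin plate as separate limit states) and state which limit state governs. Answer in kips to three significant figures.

79.5 kips (bolt shear governs)

Bolt shear: A_b = π·0.5²/4 = 0.1963 in²; R_n = 54 × 0.1963 × 5 × 2 = 106 kips → 0.75 × 106 = 79.5 kips.
Bearing (1.2 l_c t F_u ≤ 2.4 d t F_u): upper limit = 2.4·0.5·0.625·70 = 52.5 kips.
  Edge l_c = 0.875 − 0.5625/2 = 0.5938 → r_n = 31.17 kips; interior l_c = 1.5 − 0.5625 = 0.9375 → r_n = 49.22 kips.
  R_n,bearing = 1·31.17 + 4·49.22 = 228 kips → 0.75 × 228 = 171 kips.
Bolt shear governs: 79.5 kips.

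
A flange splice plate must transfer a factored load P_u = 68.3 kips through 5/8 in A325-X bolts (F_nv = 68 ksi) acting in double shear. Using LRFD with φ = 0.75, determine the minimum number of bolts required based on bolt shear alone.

3 bolts

A_b = π·0.625²/4 = 0.3068 in².
Per-bolt design strength φR_n = 0.75 × 68 × 0.3068 × 2 = 31.29 kips.
n ≥ 68.3 / 31.29 = 2.183 → use 3 bolts.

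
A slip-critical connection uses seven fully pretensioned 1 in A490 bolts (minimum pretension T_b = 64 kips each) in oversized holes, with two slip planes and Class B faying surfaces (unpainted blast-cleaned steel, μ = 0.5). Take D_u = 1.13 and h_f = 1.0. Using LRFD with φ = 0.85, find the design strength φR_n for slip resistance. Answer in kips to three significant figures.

430 kips

R_n = μ · D_u · h_f · T_b · n_s · n_b = 0.5 × 1.13 × 1.0 × 64 × 2 × 7 = 506.2 kips.
Design strength φR_n = 0.85 × 506.2 = 430 kips.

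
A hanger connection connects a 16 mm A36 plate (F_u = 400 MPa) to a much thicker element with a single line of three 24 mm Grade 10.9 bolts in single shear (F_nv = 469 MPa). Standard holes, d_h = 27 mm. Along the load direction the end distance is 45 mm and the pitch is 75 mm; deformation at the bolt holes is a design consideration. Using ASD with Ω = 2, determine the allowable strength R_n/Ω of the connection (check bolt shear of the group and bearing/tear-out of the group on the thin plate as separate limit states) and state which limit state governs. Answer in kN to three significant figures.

318 kN (bolt shear governs)

Bolt shear: A_b = π·24²/4 = 452.4 mm²; R_n = 469 × 452.4 × 3 × 1 / 1000 = 636.5 kN → 636.5 / 2 = 318 kN.
Bearing (1.2 l_c t F_u ≤ 2.4 d t F_u): upper limit = 2.4·24·16·400 / 1000 = 368.6 kN.
  Edge l_c = 45 − 27/2 = 31.5 → r_n = 241.9 kN; interior l_c = 75 − 27 = 48 → r_n = 368.6 kN.
  R_n,bearing = 1·241.9 + 2·368.6 = 979.2 kN → 979.2 / 2 = 490 kN.
Bolt shear governs: 318 kN.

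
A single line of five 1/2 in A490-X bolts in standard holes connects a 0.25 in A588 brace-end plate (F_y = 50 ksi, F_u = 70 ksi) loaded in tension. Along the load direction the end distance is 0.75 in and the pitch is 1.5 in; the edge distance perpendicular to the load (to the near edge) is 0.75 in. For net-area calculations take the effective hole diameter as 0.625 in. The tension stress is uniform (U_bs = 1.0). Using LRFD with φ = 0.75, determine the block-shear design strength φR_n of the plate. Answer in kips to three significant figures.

36.8 kips

Shear plane L_v = 0.75 + 4·1.5 = 6.75 in; A_gv = 6.75 × 0.25 = 1.688 in².
A_nv = (6.75 − 4.5·0.625) × 0.25 = 0.9844 in².
A_nt = (0.75 − 0.5·0.625) × 0.25 = 0.1094 in².
0.6 F_u A_nv = 41.34 kips; 0.6 F_y A_gv = 50.62 kips → shear rupture governs the shear term.
R_n = 41.34 + 1.0 × 70 × 0.1094 = 49 kips.
Design strength φR_n = 0.75 × 49 = 36.8 kips.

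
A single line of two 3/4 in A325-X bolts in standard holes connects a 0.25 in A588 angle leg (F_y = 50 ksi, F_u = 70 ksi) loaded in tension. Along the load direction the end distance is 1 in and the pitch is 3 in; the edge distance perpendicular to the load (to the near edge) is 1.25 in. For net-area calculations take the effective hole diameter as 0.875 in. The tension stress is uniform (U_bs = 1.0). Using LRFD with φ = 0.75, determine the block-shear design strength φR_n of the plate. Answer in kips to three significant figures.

31.8 kips

Shear plane L_v = 1 + 1·3 = 4 in; A_gv = 4 × 0.25 = 1 in².
A_nv = (4 − 1.5·0.875) × 0.25 = 0.6719 in².
A_nt = (1.25 − 0.5·0.875) × 0.25 = 0.2031 in².
0.6 F_u A_nv = 28.22 kips; 0.6 F_y A_gv = 30 kips → shear rupture governs the shear term.
R_n = 28.22 + 1.0 × 70 × 0.2031 = 42.44 kips.
Design strength φR_n = 0.75 × 42.44 = 31.8 kips.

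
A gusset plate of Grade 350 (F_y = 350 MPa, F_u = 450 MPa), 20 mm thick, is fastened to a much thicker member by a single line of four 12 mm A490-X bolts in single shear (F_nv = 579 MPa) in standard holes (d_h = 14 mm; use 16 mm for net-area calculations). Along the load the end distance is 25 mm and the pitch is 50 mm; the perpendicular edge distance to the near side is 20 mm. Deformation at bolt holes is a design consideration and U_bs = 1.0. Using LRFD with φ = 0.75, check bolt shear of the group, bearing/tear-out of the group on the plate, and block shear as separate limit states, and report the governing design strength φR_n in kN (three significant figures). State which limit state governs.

196 kN (bolt shear governs)

Bolt shear: A_b = π·12²/4 = 113.1 mm²; R_n = 579 × 113.1 × 4 × 1 / 1000 = 261.9 kN → 0.75 × 261.9 = 196 kN.
Bearing: edge l_c = 18, r_n = 194.4 kN; interior l_c = 36, r_n = 259.2 kN; R_n = 194.4 + 3·259.2 = 972 kN → 729 kN.
Block shear: A_gv = 3500, A_nv = 2380, A_nt = 240 mm²; R_n = min(0.6F_uA_nv, 0.6F_yA_gv) + U_bs·F_u·A_nt = 750.6 kN → 563 kN.
Bolt shear governs: 196 kN.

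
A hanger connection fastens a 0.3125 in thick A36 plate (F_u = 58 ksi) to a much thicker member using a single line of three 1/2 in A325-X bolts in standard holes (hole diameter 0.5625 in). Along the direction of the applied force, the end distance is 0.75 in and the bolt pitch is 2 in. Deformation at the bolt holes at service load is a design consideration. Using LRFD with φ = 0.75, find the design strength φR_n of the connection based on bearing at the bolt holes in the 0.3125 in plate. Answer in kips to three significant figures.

Per bolt r_n = 1.2 l_c t F_u ≤ 2.4 d t F_u; upper limit = 2.4 × 0.5 × 0.3125 × 58 = 21.75 kips.
Edge bolt: l_c = 0.75 − 0.5625/2 = 0.4688 in → 1.2 × 0.4688 × 0.3125 × 58 = 10.2 → r_n = 10.2 kips.
Interior bolts: l_c = 2 − 0.5625 = 1.438 in → 1.2 × 1.438 × 0.3125 × 58 = 31.27 → r_n = 21.75 kips.
R_n = 1 × 10.2 + 2 × 21.75 = 53.7 kips.
Design strength φR_n = 0.75 × 53.7 = 40.3 kips.

40.3 kips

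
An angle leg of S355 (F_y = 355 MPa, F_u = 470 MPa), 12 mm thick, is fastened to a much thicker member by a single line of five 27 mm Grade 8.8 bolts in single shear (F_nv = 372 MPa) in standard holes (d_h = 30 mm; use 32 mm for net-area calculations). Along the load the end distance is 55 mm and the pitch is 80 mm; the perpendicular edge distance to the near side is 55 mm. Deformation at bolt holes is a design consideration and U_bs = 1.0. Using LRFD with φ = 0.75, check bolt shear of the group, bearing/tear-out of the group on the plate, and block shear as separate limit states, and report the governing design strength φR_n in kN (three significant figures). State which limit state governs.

Bolt shear: A_b = π·27²/4 = 572.6 mm²; R_n = 372 × 572.6 × 5 × 1 / 1000 = 1065 kN → 0.75 × 1065 = 799 kN.
Bearing: edge l_c = 40, r_n = 270.7 kN; interior l_c = 50, r_n = 338.4 kN; R_n = 270.7 + 4·338.4 = 1624 kN → 1220 kN.
Block shear: A_gv = 4500, A_nv = 2772, A_nt = 468 mm²; R_n = min(0.6F_uA_nv, 0.6F_yA_gv) + U_bs·F_u·A_nt = 1002 kN → 751 kN.
Block shear governs: 751 kN.

751 kN (block shear governs)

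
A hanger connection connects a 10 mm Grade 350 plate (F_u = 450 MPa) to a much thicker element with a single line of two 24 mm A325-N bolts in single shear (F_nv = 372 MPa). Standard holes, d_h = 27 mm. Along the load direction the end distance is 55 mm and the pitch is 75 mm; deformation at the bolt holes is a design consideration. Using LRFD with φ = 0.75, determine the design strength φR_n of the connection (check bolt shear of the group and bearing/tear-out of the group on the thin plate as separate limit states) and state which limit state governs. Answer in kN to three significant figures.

Bolt shear: A_b = π·24²/4 = 452.4 mm²; R_n = 372 × 452.4 × 2 × 1 / 1000 = 336.6 kN → 0.75 × 336.6 = 252 kN.
Bearing (1.2 l_c t F_u ≤ 2.4 d t F_u): upper limit = 2.4·24·10·450 / 1000 = 259.2 kN.
  Edge l_c = 55 − 27/2 = 41.5 → r_n = 224.1 kN; interior l_c = 75 − 27 = 48 → r_n = 259.2 kN.
  R_n,bearing = 1·224.1 + 1·259.2 = 483.3 kN → 0.75 × 483.3 = 362 kN.
Bolt shear governs: 252 kN.

252 kN (bolt shear governs)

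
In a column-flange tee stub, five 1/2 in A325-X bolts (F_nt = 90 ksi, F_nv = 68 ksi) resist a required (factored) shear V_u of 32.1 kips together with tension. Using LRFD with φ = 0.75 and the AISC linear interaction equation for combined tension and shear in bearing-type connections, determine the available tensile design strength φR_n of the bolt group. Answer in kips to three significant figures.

43.7 kips

A_b = π·0.5²/4 = 0.1963 in²; f_rv = 32.1 / (5 × 0.1963) = 32.7 ksi.
F'_nt = 1.3 F_nt − (F_nt / φF_nv) f_rv = 1.3·90 − (90/(0.75·68))·32.7 = 59.3 ksi, capped at F_nt → F'_nt = 59.3 ksi.
R_n = F'_nt · A_b · n = 59.3 × 0.1963 × 5 = 58.22 kips.
Design strength φR_n = 0.75 × 58.22 = 43.7 kips.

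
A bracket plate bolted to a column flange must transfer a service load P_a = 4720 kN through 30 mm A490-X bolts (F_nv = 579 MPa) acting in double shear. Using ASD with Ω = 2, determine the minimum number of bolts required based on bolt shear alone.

12 bolts

A_b = π·30²/4 = 706.9 mm².
Per-bolt allowable strength R_n/Ω = 579 × 706.9 × 2 / 1000 / 2 = 409.3 kN.
n ≥ 4720 / 409.3 = 11.53 → use 12 bolts.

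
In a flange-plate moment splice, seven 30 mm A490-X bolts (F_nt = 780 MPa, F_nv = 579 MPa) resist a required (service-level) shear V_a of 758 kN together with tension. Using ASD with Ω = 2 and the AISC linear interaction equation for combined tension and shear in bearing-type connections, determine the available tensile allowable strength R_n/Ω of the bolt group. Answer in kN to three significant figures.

1490 kN

A_b = π·30²/4 = 706.9 mm²; f_rv = 758 × 1000 / (7 × 706.9) = 153.2 MPa.
F'_nt = 1.3 F_nt − (Ω F_nt / F_nv) f_rv = 1.3·780 − (2·780/579)·153.2 = 601.3 MPa, capped at F_nt → F'_nt = 601.3 MPa.
R_n = F'_nt · A_b · n = 601.3 × 706.9 × 7 / 1000 = 2975 kN.
Allowable strength R_n/Ω = 2975 / 2 = 1490 kN.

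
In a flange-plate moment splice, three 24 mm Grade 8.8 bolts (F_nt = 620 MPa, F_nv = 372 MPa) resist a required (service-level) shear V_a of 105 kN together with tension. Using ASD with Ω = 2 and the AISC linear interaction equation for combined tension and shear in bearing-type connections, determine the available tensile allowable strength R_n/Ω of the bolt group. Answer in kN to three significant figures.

372 kN

A_b = π·24²/4 = 452.4 mm²; f_rv = 105 × 1000 / (3 × 452.4) = 77.37 MPa.
F'_nt = 1.3 F_nt − (Ω F_nt / F_nv) f_rv = 1.3·620 − (2·620/372)·77.37 = 548.1 MPa, capped at F_nt → F'_nt = 548.1 MPa.
R_n = F'_nt · A_b · n = 548.1 × 452.4 × 3 / 1000 = 743.9 kN.
Allowable strength R_n/Ω = 743.9 / 2 = 372 kN.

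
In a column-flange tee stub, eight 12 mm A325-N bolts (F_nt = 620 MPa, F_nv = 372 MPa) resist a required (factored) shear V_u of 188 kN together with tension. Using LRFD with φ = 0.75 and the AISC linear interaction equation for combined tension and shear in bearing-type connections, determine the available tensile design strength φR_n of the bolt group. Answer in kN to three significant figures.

A_b = π·12²/4 = 113.1 mm²; f_rv = 188 × 1000 / (8 × 113.1) = 207.8 MPa.
F'_nt = 1.3 F_nt − (F_nt / φF_nv) f_rv = 1.3·620 − (620/(0.75·372))·207.8 = 344.3 MPa, capped at F_nt → F'_nt = 344.3 MPa.
R_n = F'_nt · A_b · n = 344.3 × 113.1 × 8 / 1000 = 311.5 kN.
Design strength φR_n = 0.75 × 311.5 = 234 kN.

234 kN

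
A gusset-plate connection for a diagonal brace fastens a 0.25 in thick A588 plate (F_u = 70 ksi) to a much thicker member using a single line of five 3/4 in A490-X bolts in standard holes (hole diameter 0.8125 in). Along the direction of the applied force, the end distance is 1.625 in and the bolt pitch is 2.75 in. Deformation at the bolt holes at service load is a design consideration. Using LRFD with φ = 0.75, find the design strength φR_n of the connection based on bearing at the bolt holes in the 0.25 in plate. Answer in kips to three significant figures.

Per bolt r_n = 1.2 l_c t F_u ≤ 2.4 d t F_u; upper limit = 2.4 × 0.75 × 0.25 × 70 = 31.5 kips.
Edge bolt: l_c = 1.625 − 0.8125/2 = 1.219 in → 1.2 × 1.219 × 0.25 × 70 = 25.59 → r_n = 25.59 kips.
Interior bolts: l_c = 2.75 − 0.8125 = 1.938 in → 1.2 × 1.938 × 0.25 × 70 = 40.69 → r_n = 31.5 kips.
R_n = 1 × 25.59 + 4 × 31.5 = 151.6 kips.
Design strength φR_n = 0.75 × 151.6 = 114 kips.

114 kips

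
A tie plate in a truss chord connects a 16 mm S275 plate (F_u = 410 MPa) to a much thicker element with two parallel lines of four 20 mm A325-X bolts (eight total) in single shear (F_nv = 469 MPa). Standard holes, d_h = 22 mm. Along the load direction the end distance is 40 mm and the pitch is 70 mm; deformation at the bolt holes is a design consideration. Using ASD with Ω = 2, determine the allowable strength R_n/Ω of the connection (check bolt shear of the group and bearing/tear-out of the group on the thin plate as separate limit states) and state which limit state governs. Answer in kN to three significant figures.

Bolt shear: A_b = π·20²/4 = 314.2 mm²; R_n = 469 × 314.2 × 8 × 1 / 1000 = 1179 kN → 1179 / 2 = 589 kN.
Bearing (1.2 l_c t F_u ≤ 2.4 d t F_u): upper limit = 2.4·20·16·410 / 1000 = 314.9 kN.
  Edge l_c = 40 − 22/2 = 29 → r_n = 228.3 kN; interior l_c = 70 − 22 = 48 → r_n = 314.9 kN.
  R_n,bearing = 2·228.3 + 6·314.9 = 2346 kN → 2346 / 2 = 1170 kN.
Bolt shear governs: 589 kN.

589 kN (bolt shear governs)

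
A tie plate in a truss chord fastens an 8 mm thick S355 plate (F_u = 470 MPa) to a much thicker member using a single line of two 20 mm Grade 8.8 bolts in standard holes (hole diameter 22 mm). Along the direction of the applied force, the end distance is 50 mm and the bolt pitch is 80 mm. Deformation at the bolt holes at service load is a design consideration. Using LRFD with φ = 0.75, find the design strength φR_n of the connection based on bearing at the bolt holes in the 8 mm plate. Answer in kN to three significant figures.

Per bolt r_n = 1.2 l_c t F_u ≤ 2.4 d t F_u; upper limit = 2.4 × 20 × 8 × 470 / 1000 = 180.5 kN.
Edge bolt: l_c = 50 − 22/2 = 39 mm → 1.2 × 39 × 8 × 470 / 1000 = 176 → r_n = 176 kN.
Interior bolts: l_c = 80 − 22 = 58 mm → 1.2 × 58 × 8 × 470 / 1000 = 261.7 → r_n = 180.5 kN.
R_n = 1 × 176 + 1 × 180.5 = 356.4 kN.
Design strength φR_n = 0.75 × 356.4 = 267 kN.

267 kN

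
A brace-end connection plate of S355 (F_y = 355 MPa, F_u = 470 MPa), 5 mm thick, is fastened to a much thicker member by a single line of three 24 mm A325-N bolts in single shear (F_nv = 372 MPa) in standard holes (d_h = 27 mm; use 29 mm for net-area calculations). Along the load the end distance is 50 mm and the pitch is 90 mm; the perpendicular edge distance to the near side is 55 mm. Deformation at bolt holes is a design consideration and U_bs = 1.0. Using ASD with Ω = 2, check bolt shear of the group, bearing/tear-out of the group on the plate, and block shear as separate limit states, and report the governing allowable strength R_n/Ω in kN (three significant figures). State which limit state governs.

Bolt shear: A_b = π·24²/4 = 452.4 mm²; R_n = 372 × 452.4 × 3 × 1 / 1000 = 504.9 kN → 504.9 / 2 = 252 kN.
Bearing: edge l_c = 36.5, r_n = 102.9 kN; interior l_c = 63, r_n = 135.4 kN; R_n = 102.9 + 2·135.4 = 373.7 kN → 187 kN.
Block shear: A_gv = 1150, A_nv = 787.5, A_nt = 202.5 mm²; R_n = min(0.6F_uA_nv, 0.6F_yA_gv) + U_bs·F_u·A_nt = 317.2 kN → 159 kN.
Block shear governs: 159 kN.

159 kN (block shear governs)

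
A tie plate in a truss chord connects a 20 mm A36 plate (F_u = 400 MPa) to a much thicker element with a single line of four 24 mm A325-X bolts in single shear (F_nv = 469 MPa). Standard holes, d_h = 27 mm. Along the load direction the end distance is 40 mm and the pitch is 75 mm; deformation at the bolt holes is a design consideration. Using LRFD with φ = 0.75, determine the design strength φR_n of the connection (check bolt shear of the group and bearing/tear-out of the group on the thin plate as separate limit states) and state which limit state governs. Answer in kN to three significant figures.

Bolt shear: A_b = π·24²/4 = 452.4 mm²; R_n = 469 × 452.4 × 4 × 1 / 1000 = 848.7 kN → 0.75 × 848.7 = 637 kN.
Bearing (1.2 l_c t F_u ≤ 2.4 d t F_u): upper limit = 2.4·24·20·400 / 1000 = 460.8 kN.
  Edge l_c = 40 − 27/2 = 26.5 → r_n = 254.4 kN; interior l_c = 75 − 27 = 48 → r_n = 460.8 kN.
  R_n,bearing = 1·254.4 + 3·460.8 = 1637 kN → 0.75 × 1637 = 1230 kN.
Bolt shear governs: 637 kN.

637 kN (bolt shear governs)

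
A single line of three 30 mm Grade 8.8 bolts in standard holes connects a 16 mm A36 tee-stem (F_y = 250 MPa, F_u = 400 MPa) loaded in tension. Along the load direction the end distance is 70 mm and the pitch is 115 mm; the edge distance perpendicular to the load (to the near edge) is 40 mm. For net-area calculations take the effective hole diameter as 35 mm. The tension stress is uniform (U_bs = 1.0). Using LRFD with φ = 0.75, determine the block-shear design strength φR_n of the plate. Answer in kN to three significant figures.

Shear plane L_v = 70 + 2·115 = 300 mm; A_gv = 300 × 16 = 4800 mm².
A_nv = (300 − 2.5·35) × 16 = 3400 mm².
A_nt = (40 − 0.5·35) × 16 = 360 mm².
0.6 F_u A_nv = 816 kN; 0.6 F_y A_gv = 720 kN → shear yielding governs the shear term.
R_n = 720 + 1.0 × 400 × 360 / 1000 = 864 kN.
Design strength φR_n = 0.75 × 864 = 648 kN.

648 kN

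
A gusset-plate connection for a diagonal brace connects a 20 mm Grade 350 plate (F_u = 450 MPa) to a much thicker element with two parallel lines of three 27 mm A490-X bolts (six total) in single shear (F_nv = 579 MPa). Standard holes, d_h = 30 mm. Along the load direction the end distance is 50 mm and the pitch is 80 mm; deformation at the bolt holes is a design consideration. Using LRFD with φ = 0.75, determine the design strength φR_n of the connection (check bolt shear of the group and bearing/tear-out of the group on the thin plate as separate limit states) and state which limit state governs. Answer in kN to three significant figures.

Bolt shear: A_b = π·27²/4 = 572.6 mm²; R_n = 579 × 572.6 × 6 × 1 / 1000 = 1989 kN → 0.75 × 1989 = 1490 kN.
Bearing (1.2 l_c t F_u ≤ 2.4 d t F_u): upper limit = 2.4·27·20·450 / 1000 = 583.2 kN.
  Edge l_c = 50 − 30/2 = 35 → r_n = 378 kN; interior l_c = 80 − 30 = 50 → r_n = 540 kN.
  R_n,bearing = 2·378 + 4·540 = 2916 kN → 0.75 × 2916 = 2190 kN.
Bolt shear governs: 1490 kN.

1490 kN (bolt shear governs)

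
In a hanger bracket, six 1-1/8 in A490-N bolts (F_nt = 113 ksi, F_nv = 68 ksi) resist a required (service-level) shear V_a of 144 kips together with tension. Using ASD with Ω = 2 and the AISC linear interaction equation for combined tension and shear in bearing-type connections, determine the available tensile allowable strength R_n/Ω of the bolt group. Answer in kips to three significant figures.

A_b = π·1.125²/4 = 0.994 in²; f_rv = 144 / (6 × 0.994) = 24.14 ksi.
F'_nt = 1.3 F_nt − (Ω F_nt / F_nv) f_rv = 1.3·113 − (2·113/68)·24.14 = 66.66 ksi, capped at F_nt → F'_nt = 66.66 ksi.
R_n = F'_nt · A_b · n = 66.66 × 0.994 × 6 = 397.5 kips.
Allowable strength R_n/Ω = 397.5 / 2 = 199 kips.

199 kips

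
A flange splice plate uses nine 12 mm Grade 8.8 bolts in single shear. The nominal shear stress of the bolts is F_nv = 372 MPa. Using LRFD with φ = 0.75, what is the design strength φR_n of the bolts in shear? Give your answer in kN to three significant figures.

A_b = π × 12² / 4 = 113.1 mm².
R_n = F_nv · A_b · n · n_s = 372 × 113.1 × 9 × 1 / 1000 = 378.6 kN.
Design strength φR_n = 0.75 × 378.6 = 284 kN.

284 kN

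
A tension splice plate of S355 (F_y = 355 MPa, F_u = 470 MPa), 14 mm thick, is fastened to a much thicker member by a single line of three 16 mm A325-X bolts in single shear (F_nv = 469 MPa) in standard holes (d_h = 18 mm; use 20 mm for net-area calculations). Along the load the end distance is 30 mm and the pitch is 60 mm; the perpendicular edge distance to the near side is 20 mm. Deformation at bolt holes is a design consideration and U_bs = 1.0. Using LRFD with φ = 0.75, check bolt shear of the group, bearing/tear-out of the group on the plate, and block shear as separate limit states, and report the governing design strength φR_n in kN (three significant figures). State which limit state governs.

Bolt shear: A_b = π·16²/4 = 201.1 mm²; R_n = 469 × 201.1 × 3 × 1 / 1000 = 282.9 kN → 0.75 × 282.9 = 212 kN.
Bearing: edge l_c = 21, r_n = 165.8 kN; interior l_c = 42, r_n = 252.7 kN; R_n = 165.8 + 2·252.7 = 671.2 kN → 503 kN.
Block shear: A_gv = 2100, A_nv = 1400, A_nt = 140 mm²; R_n = min(0.6F_uA_nv, 0.6F_yA_gv) + U_bs·F_u·A_nt = 460.6 kN → 345 kN.
Bolt shear governs: 212 kN.

212 kN (bolt shear governs)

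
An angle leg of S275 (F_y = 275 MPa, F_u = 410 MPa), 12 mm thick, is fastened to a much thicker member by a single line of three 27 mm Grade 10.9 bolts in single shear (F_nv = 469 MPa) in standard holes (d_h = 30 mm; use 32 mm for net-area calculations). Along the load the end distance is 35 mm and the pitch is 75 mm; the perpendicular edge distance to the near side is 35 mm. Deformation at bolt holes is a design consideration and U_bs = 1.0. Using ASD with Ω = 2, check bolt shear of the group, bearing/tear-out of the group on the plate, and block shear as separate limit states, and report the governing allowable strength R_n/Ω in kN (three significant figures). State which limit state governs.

202 kN (block shear governs)

Bolt shear: A_b = π·27²/4 = 572.6 mm²; R_n = 469 × 572.6 × 3 × 1 / 1000 = 805.6 kN → 805.6 / 2 = 403 kN.
Bearing: edge l_c = 20, r_n = 118.1 kN; interior l_c = 45, r_n = 265.7 kN; R_n = 118.1 + 2·265.7 = 649.4 kN → 325 kN.
Block shear: A_gv = 2220, A_nv = 1260, A_nt = 228 mm²; R_n = min(0.6F_uA_nv, 0.6F_yA_gv) + U_bs·F_u·A_nt = 403.4 kN → 202 kN.
Block shear governs: 202 kN.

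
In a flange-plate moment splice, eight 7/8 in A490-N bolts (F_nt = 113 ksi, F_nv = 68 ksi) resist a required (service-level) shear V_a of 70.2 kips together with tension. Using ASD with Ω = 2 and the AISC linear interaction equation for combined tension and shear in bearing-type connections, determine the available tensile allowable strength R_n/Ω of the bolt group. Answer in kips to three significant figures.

A_b = π·0.875²/4 = 0.6013 in²; f_rv = 70.2 / (8 × 0.6013) = 14.59 ksi.
F'_nt = 1.3 F_nt − (Ω F_nt / F_nv) f_rv = 1.3·113 − (2·113/68)·14.59 = 98.4 ksi, capped at F_nt → F'_nt = 98.4 ksi.
R_n = F'_nt · A_b · n = 98.4 × 0.6013 × 8 = 473.4 kips.
Allowable strength R_n/Ω = 473.4 / 2 = 237 kips.

237 kips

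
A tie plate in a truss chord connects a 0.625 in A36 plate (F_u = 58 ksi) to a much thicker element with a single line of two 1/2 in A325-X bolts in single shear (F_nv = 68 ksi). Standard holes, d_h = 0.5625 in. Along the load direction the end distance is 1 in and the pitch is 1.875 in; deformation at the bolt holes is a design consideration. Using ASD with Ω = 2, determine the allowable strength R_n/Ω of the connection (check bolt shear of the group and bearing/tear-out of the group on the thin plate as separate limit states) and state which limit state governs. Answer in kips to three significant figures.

13.4 kips (bolt shear governs)

Bolt shear: A_b = π·0.5²/4 = 0.1963 in²; R_n = 68 × 0.1963 × 2 × 1 = 26.7 kips → 26.7 / 2 = 13.4 kips.
Bearing (1.2 l_c t F_u ≤ 2.4 d t F_u): upper limit = 2.4·0.5·0.625·58 = 43.5 kips.
  Edge l_c = 1 − 0.5625/2 = 0.7188 → r_n = 31.27 kips; interior l_c = 1.875 − 0.5625 = 1.312 → r_n = 43.5 kips.
  R_n,bearing = 1·31.27 + 1·43.5 = 74.77 kips → 74.77 / 2 = 37.4 kips.
Bolt shear governs: 13.4 kips.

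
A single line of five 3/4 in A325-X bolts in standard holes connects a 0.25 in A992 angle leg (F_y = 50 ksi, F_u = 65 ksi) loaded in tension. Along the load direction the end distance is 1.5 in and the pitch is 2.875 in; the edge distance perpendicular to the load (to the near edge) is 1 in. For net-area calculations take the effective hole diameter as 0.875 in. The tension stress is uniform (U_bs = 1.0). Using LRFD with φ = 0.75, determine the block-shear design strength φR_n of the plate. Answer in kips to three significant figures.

73.1 kips

Shear plane L_v = 1.5 + 4·2.875 = 13 in; A_gv = 13 × 0.25 = 3.25 in².
A_nv = (13 − 4.5·0.875) × 0.25 = 2.266 in².
A_nt = (1 − 0.5·0.875) × 0.25 = 0.1406 in².
0.6 F_u A_nv = 88.36 kips; 0.6 F_y A_gv = 97.5 kips → shear rupture governs the shear term.
R_n = 88.36 + 1.0 × 65 × 0.1406 = 97.5 kips.
Design strength φR_n = 0.75 × 97.5 = 73.1 kips.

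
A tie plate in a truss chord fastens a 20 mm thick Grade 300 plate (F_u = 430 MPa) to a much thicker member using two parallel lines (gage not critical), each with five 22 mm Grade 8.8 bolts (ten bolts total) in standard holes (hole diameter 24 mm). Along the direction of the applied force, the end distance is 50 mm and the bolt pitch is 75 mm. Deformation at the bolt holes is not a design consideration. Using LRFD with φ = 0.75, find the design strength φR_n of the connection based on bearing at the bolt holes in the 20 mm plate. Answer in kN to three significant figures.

4140 kN

Per bolt r_n = 1.5 l_c t F_u ≤ 3.0 d t F_u; upper limit = 3.0 × 22 × 20 × 430 / 1000 = 567.6 kN.
Edge bolt: l_c = 50 − 24/2 = 38 mm → 1.5 × 38 × 20 × 430 / 1000 = 490.2 → r_n = 490.2 kN.
Interior bolts: l_c = 75 − 24 = 51 mm → 1.5 × 51 × 20 × 430 / 1000 = 657.9 → r_n = 567.6 kN.
R_n = 2 × 490.2 + 8 × 567.6 = 5521 kN.
Design strength φR_n = 0.75 × 5521 = 4140 kN.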